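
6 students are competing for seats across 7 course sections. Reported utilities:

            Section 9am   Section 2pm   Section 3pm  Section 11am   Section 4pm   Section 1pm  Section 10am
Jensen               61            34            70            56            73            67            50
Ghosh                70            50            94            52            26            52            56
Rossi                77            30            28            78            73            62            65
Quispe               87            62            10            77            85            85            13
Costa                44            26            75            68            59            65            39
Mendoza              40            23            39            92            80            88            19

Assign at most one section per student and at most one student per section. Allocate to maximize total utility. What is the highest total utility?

Max total: 476 points

Treat this as an assignment problem: match each student to one section.
Optimal: Jensen→Section 4pm (73 points), Ghosh→Section 3pm (94 points), Rossi→Section 10am (65 points), Quispe→Section 9am (87 points), Costa→Section 1pm (65 points), Mendoza→Section 11am (92 points) — total 73+94+65+87+65+92 = 476 points.
Row-greedy (each student in turn takes its best remaining section) gives 420 points, worse by 56.
Every other assignment is strictly worse.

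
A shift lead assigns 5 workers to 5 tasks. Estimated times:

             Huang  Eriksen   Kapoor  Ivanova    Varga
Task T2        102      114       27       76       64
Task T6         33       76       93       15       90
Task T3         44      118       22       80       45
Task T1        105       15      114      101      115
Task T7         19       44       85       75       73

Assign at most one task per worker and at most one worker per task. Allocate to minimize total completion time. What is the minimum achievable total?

Min total: 121 min

Optimal: Huang→Task T7 (19 min), Eriksen→Task T1 (15 min), Kapoor→Task T2 (27 min), Ivanova→Task T6 (15 min), Varga→Task T3 (45 min) — total 19+15+27+15+45 = 121 min.
Column-greedy (each task in turn goes to its cheapest remaining worker) gives 174 min, worse by 53.
Every other assignment is strictly worse.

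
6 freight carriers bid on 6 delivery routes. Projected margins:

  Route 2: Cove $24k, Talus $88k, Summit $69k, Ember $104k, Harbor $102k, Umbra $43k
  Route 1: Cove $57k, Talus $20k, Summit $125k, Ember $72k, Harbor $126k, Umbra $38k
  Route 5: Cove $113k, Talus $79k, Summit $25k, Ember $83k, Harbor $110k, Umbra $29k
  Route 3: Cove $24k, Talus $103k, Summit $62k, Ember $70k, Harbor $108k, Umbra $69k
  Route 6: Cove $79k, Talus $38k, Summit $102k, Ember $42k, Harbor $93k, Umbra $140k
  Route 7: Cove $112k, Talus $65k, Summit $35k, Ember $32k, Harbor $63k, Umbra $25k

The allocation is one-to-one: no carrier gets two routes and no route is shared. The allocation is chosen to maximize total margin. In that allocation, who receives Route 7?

Cove receives Route 7.

Optimal: Cove→Route 7 ($112k), Talus→Route 3 ($103k), Summit→Route 1 ($125k), Ember→Route 2 ($104k), Harbor→Route 5 ($110k), Umbra→Route 6 ($140k) — total 112+103+125+104+110+140 = $694k.
Max-entry greedy (repeatedly take the single best remaining cell) gives $621k, worse by 73.
No other one-to-one assignment exceeds $694k.
Cove's own top route is Route 5 ($113k), but forcing Cove→Route 5 and reassigning the rest optimally gives only $655k — worse by 39.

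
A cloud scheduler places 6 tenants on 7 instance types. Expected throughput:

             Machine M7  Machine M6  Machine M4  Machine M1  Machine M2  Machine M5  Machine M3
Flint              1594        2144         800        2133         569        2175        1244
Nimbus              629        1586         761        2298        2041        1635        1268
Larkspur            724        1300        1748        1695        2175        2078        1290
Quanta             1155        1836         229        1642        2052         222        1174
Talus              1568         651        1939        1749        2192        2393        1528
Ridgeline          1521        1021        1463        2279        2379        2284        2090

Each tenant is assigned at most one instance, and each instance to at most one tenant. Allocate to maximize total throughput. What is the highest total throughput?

Maximum total: 12725 ops/s

This is the linear assignment problem.
Optimal: Flint→Machine M6 (2144 ops/s), Nimbus→Machine M1 (2298 ops/s), Larkspur→Machine M4 (1748 ops/s), Quanta→Machine M2 (2052 ops/s), Talus→Machine M5 (2393 ops/s), Ridgeline→Machine M3 (2090 ops/s) — total 2144+2298+1748+2052+2393+2090 = 12725 ops/s.
Row-greedy (each tenant in turn takes its best remaining instance) gives 12513 ops/s, worse by 212.
Swapping Flint↔Quanta (Flint→Machine M2 569 ops/s, Quanta→Machine M6 1836 ops/s) loses 1791.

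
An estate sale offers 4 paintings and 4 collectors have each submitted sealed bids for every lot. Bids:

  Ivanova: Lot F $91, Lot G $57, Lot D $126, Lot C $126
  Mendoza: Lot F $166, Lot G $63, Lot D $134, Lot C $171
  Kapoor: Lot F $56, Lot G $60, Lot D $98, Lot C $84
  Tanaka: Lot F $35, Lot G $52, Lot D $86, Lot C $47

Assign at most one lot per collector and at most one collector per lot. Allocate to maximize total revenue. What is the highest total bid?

Optimal: Ivanova→Lot C ($126), Mendoza→Lot F ($166), Kapoor→Lot D ($98), Tanaka→Lot G ($52) — total 126+166+98+52 = $442.
Max-entry greedy (repeatedly take the single best remaining cell) gives $392, worse by 50.

Maximum total: $442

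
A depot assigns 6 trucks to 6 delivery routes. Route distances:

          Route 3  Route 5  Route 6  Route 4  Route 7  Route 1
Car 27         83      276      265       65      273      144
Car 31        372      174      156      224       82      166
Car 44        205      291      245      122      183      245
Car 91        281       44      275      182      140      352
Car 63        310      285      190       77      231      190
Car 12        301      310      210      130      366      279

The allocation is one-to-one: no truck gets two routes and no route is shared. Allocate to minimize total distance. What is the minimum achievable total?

Treat this as an assignment problem: match each truck to one route.
Optimal: Car 27→Route 3 (83 km), Car 31→Route 7 (82 km), Car 44→Route 4 (122 km), Car 91→Route 5 (44 km), Car 63→Route 1 (190 km), Car 12→Route 6 (210 km) — total 83+82+122+44+190+210 = 731 km.
Min-entry greedy (repeatedly take the single cheapest remaining cell) gives 865 km, worse by 134.

Minimum total: 731 km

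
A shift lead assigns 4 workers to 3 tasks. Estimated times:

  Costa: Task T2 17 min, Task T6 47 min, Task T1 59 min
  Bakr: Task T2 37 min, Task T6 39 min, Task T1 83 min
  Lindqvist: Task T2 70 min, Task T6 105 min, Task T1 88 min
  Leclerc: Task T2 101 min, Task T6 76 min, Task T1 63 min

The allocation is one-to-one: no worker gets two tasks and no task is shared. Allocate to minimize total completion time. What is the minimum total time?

This is a one-to-one assignment (minimum-cost bipartite matching).
Optimal: Costa→Task T2 (17 min), Bakr→Task T6 (39 min), Leclerc→Task T1 (63 min) — total 17+39+63 = 119 min.
No other one-to-one assignment undercuts 119 min.

Minimum total: 119 min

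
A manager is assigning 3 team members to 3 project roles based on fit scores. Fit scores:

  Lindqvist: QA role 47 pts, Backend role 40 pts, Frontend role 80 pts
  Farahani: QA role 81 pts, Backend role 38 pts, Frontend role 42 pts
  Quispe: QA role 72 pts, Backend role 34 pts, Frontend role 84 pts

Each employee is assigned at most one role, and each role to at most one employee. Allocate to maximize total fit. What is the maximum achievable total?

This is the linear assignment problem.
Optimal: Lindqvist→Backend role (40 pts), Farahani→QA role (81 pts), Quispe→Frontend role (84 pts) — total 40+81+84 = 205 pts.
Row-greedy (each employee in turn takes its best remaining role) gives 195 pts, worse by 10.
Swapping Lindqvist↔Farahani (Lindqvist→QA role 47 pts, Farahani→Backend role 38 pts) loses 36.

Maximum total: 205 pts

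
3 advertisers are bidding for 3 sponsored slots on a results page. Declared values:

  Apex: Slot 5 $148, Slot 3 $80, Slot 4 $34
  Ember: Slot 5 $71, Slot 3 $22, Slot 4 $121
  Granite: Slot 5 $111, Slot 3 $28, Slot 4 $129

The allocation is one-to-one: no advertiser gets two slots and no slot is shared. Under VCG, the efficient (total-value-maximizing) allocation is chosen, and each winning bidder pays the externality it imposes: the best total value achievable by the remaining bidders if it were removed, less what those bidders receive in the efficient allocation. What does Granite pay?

Granite pays $68.

Efficient allocation: Apex→Slot 3 ($80), Ember→Slot 4 ($121), Granite→Slot 5 ($111); total welfare W = $312.
Granite receives Slot 5 at value $111, so the others get W − 111 = $201.
Without Granite: best allocation of the remaining 2 bidders over all 3 slots is Apex→Slot 5 ($148), Ember→Slot 4 ($121), total $269.
VCG payment = (others' best without Granite) − (others' welfare with Granite) = 269 − 201 = $68.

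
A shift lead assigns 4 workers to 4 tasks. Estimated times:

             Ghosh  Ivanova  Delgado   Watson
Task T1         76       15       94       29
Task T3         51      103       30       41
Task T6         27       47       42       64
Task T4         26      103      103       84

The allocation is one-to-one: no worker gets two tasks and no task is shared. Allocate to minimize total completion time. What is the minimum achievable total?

Treat this as an assignment problem: match each worker to one task.
Optimal: Ghosh→Task T4 (26 min), Ivanova→Task T1 (15 min), Delgado→Task T6 (42 min), Watson→Task T3 (41 min) — total 26+15+42+41 = 124 min.
Column-greedy (each task in turn goes to its cheapest remaining worker) gives 156 min, worse by 32.
Next-best assignment: Ghosh→Task T4, Ivanova→Task T6, Delgado→Task T3, Watson→Task T1 = 132 min.

Min total: 124 min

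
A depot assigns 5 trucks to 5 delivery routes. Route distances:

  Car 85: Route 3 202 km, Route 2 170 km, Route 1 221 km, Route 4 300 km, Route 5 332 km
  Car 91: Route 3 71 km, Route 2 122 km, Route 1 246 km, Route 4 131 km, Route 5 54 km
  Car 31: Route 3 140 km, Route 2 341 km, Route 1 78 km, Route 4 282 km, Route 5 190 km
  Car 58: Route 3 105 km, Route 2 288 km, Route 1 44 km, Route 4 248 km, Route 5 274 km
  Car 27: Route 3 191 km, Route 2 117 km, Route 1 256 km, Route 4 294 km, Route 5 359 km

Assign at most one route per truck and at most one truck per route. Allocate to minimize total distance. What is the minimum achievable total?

Min total: 654 km

Optimal: Car 85→Route 4 (300 km), Car 91→Route 5 (54 km), Car 31→Route 1 (78 km), Car 58→Route 3 (105 km), Car 27→Route 2 (117 km) — total 300+54+78+105+117 = 654 km.
Min-entry greedy (repeatedly take the single cheapest remaining cell) gives 655 km, worse by 1.
Next-best assignment: Car 85→Route 4, Car 91→Route 5, Car 31→Route 3, Car 58→Route 1, Car 27→Route 2 = 655 km.
Every other assignment is strictly worse.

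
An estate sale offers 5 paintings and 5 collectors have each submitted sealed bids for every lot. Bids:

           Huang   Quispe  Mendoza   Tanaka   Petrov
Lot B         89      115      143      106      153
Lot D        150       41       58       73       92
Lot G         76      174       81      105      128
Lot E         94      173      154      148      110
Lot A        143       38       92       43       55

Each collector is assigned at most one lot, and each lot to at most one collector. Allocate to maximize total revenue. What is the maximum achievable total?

Optimal: Huang→Lot D ($150), Quispe→Lot G ($174), Mendoza→Lot A ($92), Tanaka→Lot E ($148), Petrov→Lot B ($153) — total 150+174+92+148+153 = $717.
Max-entry greedy (repeatedly take the single best remaining cell) gives $674, worse by 43.
Next-best assignment: Huang→Lot A, Quispe→Lot G, Mendoza→Lot B, Tanaka→Lot E, Petrov→Lot D = $700.
Swapping Mendoza↔Tanaka (Mendoza→Lot E $154, Tanaka→Lot A $43) loses 43.
Every other assignment is strictly worse.

Maximum total: $717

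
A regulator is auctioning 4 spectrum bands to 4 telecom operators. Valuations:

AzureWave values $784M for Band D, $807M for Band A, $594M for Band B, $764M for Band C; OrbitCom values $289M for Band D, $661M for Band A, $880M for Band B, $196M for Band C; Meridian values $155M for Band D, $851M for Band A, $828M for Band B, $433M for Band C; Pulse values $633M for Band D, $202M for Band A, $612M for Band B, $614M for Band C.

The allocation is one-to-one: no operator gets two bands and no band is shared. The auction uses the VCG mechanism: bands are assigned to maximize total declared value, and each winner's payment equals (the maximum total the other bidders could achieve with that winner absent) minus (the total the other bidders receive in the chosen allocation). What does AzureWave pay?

AzureWave pays $19M.

Efficient allocation: AzureWave→Band D ($784M), OrbitCom→Band B ($880M), Meridian→Band A ($851M), Pulse→Band C ($614M); total welfare W = $3129M.
AzureWave receives Band D at value $784M, so the others get W − 784 = $2345M.
Without AzureWave: best allocation of the remaining 3 bidders over all 4 bands is OrbitCom→Band B ($880M), Meridian→Band A ($851M), Pulse→Band D ($633M), total $2364M.
VCG payment = (others' best without AzureWave) − (others' welfare with AzureWave) = 2364 − 2345 = $19M.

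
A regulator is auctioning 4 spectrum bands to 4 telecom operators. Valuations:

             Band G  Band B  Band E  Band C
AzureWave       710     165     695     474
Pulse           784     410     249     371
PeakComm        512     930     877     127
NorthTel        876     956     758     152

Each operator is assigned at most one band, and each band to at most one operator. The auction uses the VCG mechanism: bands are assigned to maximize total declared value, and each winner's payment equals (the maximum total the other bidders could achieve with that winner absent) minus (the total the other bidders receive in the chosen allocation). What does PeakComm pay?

PeakComm pays $221M.

Efficient allocation: AzureWave→Band C ($474M), Pulse→Band G ($784M), PeakComm→Band E ($877M), NorthTel→Band B ($956M); total welfare W = $3091M.
PeakComm receives Band E at value $877M, so the others get W − 877 = $2214M.
Without PeakComm: best allocation of the remaining 3 bidders over all 4 bands is AzureWave→Band E ($695M), Pulse→Band G ($784M), NorthTel→Band B ($956M), total $2435M.
VCG payment = (others' best without PeakComm) − (others' welfare with PeakComm) = 2435 − 2214 = $221M.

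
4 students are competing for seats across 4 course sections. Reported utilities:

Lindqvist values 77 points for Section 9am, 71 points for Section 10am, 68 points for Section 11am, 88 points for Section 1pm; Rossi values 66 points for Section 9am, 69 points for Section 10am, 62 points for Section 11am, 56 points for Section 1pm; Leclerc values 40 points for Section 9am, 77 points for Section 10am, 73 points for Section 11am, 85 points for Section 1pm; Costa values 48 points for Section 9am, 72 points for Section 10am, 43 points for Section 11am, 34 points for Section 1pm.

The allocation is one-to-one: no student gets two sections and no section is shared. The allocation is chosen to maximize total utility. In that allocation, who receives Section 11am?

Optimal: Lindqvist→Section 1pm (88 points), Rossi→Section 9am (66 points), Leclerc→Section 11am (73 points), Costa→Section 10am (72 points) — total 88+66+73+72 = 299 points.
Row-greedy (each student in turn takes its best remaining section) gives 278 points, worse by 21.
Swapping Leclerc↔Lindqvist (Leclerc→Section 1pm 85 points, Lindqvist→Section 11am 68 points) loses 8.
Every other assignment is strictly worse.
Leclerc's own top section is Section 1pm (85 points), but forcing Leclerc→Section 1pm and reassigning the rest optimally gives only 296 points — worse by 3.

Leclerc receives Section 11am.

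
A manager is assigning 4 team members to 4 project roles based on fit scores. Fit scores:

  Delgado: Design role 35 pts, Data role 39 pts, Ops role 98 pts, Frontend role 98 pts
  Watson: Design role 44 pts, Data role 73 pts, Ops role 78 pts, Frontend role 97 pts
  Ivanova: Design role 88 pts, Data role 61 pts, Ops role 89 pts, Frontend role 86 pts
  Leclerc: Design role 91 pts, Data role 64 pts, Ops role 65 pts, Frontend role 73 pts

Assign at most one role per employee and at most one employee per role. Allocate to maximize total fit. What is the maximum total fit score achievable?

Optimal: Delgado→Frontend role (98 pts), Watson→Data role (73 pts), Ivanova→Ops role (89 pts), Leclerc→Design role (91 pts) — total 98+73+89+91 = 351 pts.
Row-greedy (each employee in turn takes its best remaining role) gives 347 pts, worse by 4.
Checked against all permutations: 351 pts is optimal.

Maximum total: 351 pts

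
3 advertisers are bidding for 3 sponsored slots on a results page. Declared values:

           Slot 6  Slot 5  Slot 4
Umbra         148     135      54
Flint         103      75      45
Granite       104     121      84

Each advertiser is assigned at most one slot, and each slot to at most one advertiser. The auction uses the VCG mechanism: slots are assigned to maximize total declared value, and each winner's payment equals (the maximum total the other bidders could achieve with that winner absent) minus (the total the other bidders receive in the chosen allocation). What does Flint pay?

Efficient allocation: Umbra→Slot 5 ($135), Flint→Slot 6 ($103), Granite→Slot 4 ($84); total welfare W = $322.
Flint receives Slot 6 at value $103, so the others get W − 103 = $219.
Without Flint: best allocation of the remaining 2 bidders over all 3 slots is Umbra→Slot 6 ($148), Granite→Slot 5 ($121), total $269.
VCG payment = (others' best without Flint) − (others' welfare with Flint) = 269 − 219 = $50.

Flint pays $50.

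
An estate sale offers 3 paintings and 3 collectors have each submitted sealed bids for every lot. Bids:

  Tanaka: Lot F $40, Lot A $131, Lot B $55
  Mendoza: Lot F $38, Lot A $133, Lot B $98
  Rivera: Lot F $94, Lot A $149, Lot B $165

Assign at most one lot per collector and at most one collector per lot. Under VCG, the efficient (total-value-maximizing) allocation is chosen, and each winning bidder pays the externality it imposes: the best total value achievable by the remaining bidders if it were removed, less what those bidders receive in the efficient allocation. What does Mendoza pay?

Efficient allocation: Tanaka→Lot F ($40), Mendoza→Lot A ($133), Rivera→Lot B ($165); total welfare W = $338.
Mendoza receives Lot A at value $133, so the others get W − 133 = $205.
Without Mendoza: best allocation of the remaining 2 bidders over all 3 lots is Tanaka→Lot A ($131), Rivera→Lot B ($165), total $296.
VCG payment = (others' best without Mendoza) − (others' welfare with Mendoza) = 296 − 205 = $91.

Mendoza pays $91.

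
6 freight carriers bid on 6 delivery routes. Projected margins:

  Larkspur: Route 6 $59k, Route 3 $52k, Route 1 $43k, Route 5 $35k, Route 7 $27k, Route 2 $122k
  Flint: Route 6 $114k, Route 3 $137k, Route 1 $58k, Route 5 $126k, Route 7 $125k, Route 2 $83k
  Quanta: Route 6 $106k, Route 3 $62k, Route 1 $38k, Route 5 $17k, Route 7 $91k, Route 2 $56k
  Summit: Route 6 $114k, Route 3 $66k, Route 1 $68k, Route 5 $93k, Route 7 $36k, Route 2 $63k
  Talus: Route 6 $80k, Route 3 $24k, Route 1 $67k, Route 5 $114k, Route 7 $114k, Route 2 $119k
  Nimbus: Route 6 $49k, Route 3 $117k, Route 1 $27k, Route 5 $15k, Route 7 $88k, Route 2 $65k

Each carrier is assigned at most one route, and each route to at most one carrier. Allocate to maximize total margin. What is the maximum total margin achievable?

Optimal: Larkspur→Route 2 ($122k), Flint→Route 5 ($126k), Quanta→Route 6 ($106k), Summit→Route 1 ($68k), Talus→Route 7 ($114k), Nimbus→Route 3 ($117k) — total 122+126+106+68+114+117 = $653k.
Row-greedy (each carrier in turn takes its best remaining route) gives $599k, worse by 54.
Checked against all permutations: $653k is optimal.

Maximum total: $653k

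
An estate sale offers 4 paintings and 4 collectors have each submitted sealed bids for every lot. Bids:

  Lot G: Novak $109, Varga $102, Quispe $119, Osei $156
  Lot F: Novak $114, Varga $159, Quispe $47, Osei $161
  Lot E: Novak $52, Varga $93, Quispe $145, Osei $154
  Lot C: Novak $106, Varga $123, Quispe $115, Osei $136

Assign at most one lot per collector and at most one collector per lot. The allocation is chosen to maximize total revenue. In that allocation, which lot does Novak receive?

Novak receives Lot C.

Treat this as an assignment problem: match each collector to one lot.
Optimal: Novak→Lot C ($106), Varga→Lot F ($159), Quispe→Lot E ($145), Osei→Lot G ($156) — total 106+159+145+156 = $566.
Row-greedy (each collector in turn takes its best remaining lot) gives $538, worse by 28.
Swapping Quispe↔Varga (Quispe→Lot F $47, Varga→Lot E $93) loses 164.
No other one-to-one assignment exceeds $566.
Novak's own top lot is Lot F ($114), but forcing Novak→Lot F and reassigning the rest optimally gives only $538 — worse by 28.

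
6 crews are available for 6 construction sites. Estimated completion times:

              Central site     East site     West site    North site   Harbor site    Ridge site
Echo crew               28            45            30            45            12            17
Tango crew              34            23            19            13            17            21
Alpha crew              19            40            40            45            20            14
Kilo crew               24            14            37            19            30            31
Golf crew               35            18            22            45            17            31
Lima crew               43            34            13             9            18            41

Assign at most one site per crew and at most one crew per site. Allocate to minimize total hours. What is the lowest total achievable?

Minimum total: 93 hours

Optimal: Echo crew→Ridge site (17 hours), Tango crew→North site (13 hours), Alpha crew→Central site (19 hours), Kilo crew→East site (14 hours), Golf crew→Harbor site (17 hours), Lima crew→West site (13 hours) — total 17+13+19+14+17+13 = 93 hours.
Column-greedy (each site in turn goes to its cheapest remaining crew) gives 102 hours, worse by 9.
Next-best assignment: Echo crew→Harbor site, Tango crew→North site, Alpha crew→Ridge site, Kilo crew→Central site, Golf crew→East site, Lima crew→West site = 94 hours.
Every other assignment is strictly worse.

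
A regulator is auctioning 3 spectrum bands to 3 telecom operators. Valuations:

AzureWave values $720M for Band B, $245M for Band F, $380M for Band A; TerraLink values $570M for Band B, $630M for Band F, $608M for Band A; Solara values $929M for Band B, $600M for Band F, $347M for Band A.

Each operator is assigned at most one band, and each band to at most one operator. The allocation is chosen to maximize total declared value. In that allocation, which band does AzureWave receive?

Optimal: AzureWave→Band A ($380M), TerraLink→Band F ($630M), Solara→Band B ($929M) — total 380+630+929 = $1939M.
Row-greedy (each operator in turn takes its best remaining band) gives $1697M, worse by 242.
Next-best assignment: AzureWave→Band B, TerraLink→Band A, Solara→Band F = $1928M.
AzureWave's own top band is Band B ($720M), but forcing AzureWave→Band B and reassigning the rest optimally gives only $1928M — worse by 11.

AzureWave receives Band A.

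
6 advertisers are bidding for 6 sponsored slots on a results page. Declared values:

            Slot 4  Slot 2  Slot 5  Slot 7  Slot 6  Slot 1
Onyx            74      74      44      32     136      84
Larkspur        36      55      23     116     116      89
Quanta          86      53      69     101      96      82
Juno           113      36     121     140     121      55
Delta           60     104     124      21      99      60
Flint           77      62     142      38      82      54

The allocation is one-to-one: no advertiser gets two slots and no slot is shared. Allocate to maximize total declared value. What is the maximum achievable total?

Max total: $697

Optimal: Onyx→Slot 6 ($136), Larkspur→Slot 1 ($89), Quanta→Slot 4 ($86), Juno→Slot 7 ($140), Delta→Slot 2 ($104), Flint→Slot 5 ($142) — total 136+89+86+140+104+142 = $697.
Column-greedy (each slot in turn goes to its best remaining advertiser) gives $693, worse by 4.
Next-best assignment: Onyx→Slot 6, Larkspur→Slot 7, Quanta→Slot 1, Juno→Slot 4, Delta→Slot 2, Flint→Slot 5 = $693.
No other one-to-one assignment exceeds $697.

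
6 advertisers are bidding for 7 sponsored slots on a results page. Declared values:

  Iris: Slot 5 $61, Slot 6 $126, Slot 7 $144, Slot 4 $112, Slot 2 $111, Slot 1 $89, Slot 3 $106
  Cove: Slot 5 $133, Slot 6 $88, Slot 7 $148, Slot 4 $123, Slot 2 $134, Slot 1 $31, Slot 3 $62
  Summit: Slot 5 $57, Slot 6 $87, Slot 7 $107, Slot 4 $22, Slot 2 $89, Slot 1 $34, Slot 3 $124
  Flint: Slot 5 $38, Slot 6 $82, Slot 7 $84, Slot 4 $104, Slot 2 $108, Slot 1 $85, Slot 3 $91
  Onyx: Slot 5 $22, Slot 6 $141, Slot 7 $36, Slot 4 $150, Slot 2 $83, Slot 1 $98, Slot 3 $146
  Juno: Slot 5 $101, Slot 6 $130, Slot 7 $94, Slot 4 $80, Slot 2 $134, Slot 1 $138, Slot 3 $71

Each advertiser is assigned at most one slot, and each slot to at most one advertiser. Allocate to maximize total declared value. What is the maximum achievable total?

This is a one-to-one assignment (maximum-weight bipartite matching).
Optimal: Iris→Slot 7 ($144), Cove→Slot 5 ($133), Summit→Slot 3 ($124), Flint→Slot 2 ($108), Onyx→Slot 4 ($150), Juno→Slot 1 ($138) — total 144+133+124+108+150+138 = $797.
Row-greedy (each advertiser in turn takes its best remaining slot) gives $785, worse by 12.
Every other assignment is strictly worse.

Max total: $797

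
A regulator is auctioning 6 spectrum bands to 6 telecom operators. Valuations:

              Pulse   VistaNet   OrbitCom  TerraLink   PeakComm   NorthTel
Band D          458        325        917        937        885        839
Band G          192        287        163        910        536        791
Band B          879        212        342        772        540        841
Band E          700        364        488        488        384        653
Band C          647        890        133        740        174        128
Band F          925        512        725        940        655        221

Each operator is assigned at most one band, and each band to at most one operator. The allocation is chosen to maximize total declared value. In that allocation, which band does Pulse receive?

Optimal: Pulse→Band E ($700M), VistaNet→Band C ($890M), OrbitCom→Band F ($725M), TerraLink→Band G ($910M), PeakComm→Band D ($885M), NorthTel→Band B ($841M) — total 700+890+725+910+885+841 = $4951M.
Row-greedy (each operator in turn takes its best remaining band) gives $4835M, worse by 116.
Every other assignment is strictly worse.
Pulse's own top band is Band F ($925M), but forcing Pulse→Band F and reassigning the rest optimally gives only $4939M — worse by 12.

Pulse receives Band E.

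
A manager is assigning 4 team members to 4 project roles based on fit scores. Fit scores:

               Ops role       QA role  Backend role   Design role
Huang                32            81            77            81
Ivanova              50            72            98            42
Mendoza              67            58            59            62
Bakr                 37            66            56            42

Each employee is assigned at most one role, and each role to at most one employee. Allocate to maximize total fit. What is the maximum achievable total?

This is the linear assignment problem.
Optimal: Huang→Design role (81 pts), Ivanova→Backend role (98 pts), Mendoza→Ops role (67 pts), Bakr→QA role (66 pts) — total 81+98+67+66 = 312 pts.
Row-greedy (each employee in turn takes its best remaining role) gives 288 pts, worse by 24.
Checked against all permutations: 312 pts is optimal.

Max total: 312 pts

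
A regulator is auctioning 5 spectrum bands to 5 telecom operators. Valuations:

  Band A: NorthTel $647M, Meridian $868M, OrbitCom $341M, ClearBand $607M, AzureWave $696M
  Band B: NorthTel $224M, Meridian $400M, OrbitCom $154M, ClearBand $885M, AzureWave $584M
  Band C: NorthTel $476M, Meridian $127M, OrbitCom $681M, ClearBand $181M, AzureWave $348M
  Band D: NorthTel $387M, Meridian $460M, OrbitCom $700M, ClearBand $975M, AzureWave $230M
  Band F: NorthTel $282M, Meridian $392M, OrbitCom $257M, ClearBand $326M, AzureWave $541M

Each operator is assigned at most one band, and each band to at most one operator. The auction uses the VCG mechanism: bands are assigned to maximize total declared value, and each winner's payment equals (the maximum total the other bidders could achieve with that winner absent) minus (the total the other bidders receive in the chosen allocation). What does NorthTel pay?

NorthTel pays $114M.

Efficient allocation: NorthTel→Band C ($476M), Meridian→Band A ($868M), OrbitCom→Band D ($700M), ClearBand→Band B ($885M), AzureWave→Band F ($541M); total welfare W = $3470M.
NorthTel receives Band C at value $476M, so the others get W − 476 = $2994M.
Without NorthTel: best allocation of the remaining 4 bidders over all 5 bands is Meridian→Band A ($868M), OrbitCom→Band C ($681M), ClearBand→Band D ($975M), AzureWave→Band B ($584M), total $3108M.
VCG payment = (others' best without NorthTel) − (others' welfare with NorthTel) = 3108 − 2994 = $114M.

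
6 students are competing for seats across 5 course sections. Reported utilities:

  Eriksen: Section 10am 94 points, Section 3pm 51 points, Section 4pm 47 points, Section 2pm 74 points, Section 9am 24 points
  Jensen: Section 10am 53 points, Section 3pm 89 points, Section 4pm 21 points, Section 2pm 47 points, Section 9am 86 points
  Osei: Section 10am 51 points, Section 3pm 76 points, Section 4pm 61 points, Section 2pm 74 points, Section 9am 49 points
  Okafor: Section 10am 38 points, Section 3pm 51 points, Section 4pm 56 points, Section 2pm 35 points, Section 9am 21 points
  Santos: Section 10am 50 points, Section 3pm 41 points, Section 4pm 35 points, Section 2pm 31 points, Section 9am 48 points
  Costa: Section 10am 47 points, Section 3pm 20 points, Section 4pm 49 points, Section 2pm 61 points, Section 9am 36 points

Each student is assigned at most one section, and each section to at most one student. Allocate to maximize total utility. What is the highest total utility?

Optimal: Eriksen→Section 10am (94 points), Osei→Section 3pm (76 points), Okafor→Section 4pm (56 points), Costa→Section 2pm (61 points), Jensen→Section 9am (86 points) — total 94+76+56+61+86 = 373 points.
Column-greedy (each section in turn goes to its best remaining student) gives 353 points, worse by 20.
Next-best assignment: Eriksen→Section 10am, Jensen→Section 3pm, Okafor→Section 4pm, Osei→Section 2pm, Santos→Section 9am = 361 points.
Checked against all permutations: 373 points is optimal.

Maximum total: 373 points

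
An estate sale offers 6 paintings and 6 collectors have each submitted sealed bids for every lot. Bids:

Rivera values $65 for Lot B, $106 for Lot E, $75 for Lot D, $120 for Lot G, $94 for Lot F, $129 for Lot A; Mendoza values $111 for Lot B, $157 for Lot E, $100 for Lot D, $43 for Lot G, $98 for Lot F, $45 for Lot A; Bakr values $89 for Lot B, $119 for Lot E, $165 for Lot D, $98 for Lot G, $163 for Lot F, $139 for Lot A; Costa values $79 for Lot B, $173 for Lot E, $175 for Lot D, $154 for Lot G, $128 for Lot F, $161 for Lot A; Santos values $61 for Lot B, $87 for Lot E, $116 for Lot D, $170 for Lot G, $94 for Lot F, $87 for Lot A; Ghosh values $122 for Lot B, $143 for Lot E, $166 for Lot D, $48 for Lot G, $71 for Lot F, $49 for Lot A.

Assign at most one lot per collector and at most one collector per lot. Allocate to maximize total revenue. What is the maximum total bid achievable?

Treat this as an assignment problem: match each collector to one lot.
Optimal: Rivera→Lot A ($129), Mendoza→Lot E ($157), Bakr→Lot F ($163), Costa→Lot D ($175), Santos→Lot G ($170), Ghosh→Lot B ($122) — total 129+157+163+175+170+122 = $916.
Column-greedy (each lot in turn goes to its best remaining collector) gives $857, worse by 59.
Checked against all permutations: $916 is optimal.

Max total: $916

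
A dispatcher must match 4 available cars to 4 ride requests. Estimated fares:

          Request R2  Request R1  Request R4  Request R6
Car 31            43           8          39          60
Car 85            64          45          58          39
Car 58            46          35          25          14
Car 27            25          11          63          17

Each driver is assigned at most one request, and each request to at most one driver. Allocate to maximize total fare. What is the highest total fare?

Maximum total: $222

This is a one-to-one assignment (maximum-weight bipartite matching).
Optimal: Car 31→Request R6 ($60), Car 85→Request R2 ($64), Car 58→Request R1 ($35), Car 27→Request R4 ($63) — total 60+64+35+63 = $222.
Next-best assignment: Car 31→Request R6, Car 85→Request R1, Car 58→Request R2, Car 27→Request R4 = $214.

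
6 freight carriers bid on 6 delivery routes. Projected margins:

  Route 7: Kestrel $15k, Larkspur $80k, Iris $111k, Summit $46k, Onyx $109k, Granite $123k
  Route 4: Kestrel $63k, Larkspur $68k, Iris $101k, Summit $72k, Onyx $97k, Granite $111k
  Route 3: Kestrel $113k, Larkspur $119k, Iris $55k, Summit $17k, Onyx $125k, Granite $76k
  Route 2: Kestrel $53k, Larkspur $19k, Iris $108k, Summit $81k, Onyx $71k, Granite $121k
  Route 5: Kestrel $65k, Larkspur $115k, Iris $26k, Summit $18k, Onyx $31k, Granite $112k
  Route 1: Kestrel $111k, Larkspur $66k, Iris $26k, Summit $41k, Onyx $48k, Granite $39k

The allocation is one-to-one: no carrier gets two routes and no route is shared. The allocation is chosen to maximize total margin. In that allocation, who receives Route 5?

Larkspur receives Route 5.

Optimal: Kestrel→Route 1 ($111k), Larkspur→Route 5 ($115k), Iris→Route 4 ($101k), Summit→Route 2 ($81k), Onyx→Route 3 ($125k), Granite→Route 7 ($123k) — total 111+115+101+81+125+123 = $656k.
Max-entry greedy (repeatedly take the single best remaining cell) gives $654k, worse by 2.
Next-best assignment: Kestrel→Route 1, Larkspur→Route 5, Iris→Route 7, Summit→Route 4, Onyx→Route 3, Granite→Route 2 = $655k.
Swapping Larkspur↔Kestrel (Larkspur→Route 1 $66k, Kestrel→Route 5 $65k) loses 95.
No other one-to-one assignment exceeds $656k.
Larkspur's own top route is Route 3 ($119k), but forcing Larkspur→Route 3 and reassigning the rest optimally gives only $633k — worse by 23.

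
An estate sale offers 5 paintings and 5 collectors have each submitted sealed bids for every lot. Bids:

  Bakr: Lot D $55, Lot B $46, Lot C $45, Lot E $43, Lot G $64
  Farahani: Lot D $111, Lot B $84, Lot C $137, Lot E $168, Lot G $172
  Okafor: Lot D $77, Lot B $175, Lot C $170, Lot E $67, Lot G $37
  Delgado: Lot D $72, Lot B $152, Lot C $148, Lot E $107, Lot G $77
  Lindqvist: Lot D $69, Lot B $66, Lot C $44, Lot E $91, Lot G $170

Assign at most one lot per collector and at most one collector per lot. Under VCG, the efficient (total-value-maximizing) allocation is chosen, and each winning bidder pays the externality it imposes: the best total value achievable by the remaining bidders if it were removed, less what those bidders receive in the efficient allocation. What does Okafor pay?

Okafor pays $4.

Efficient allocation: Bakr→Lot D ($55), Farahani→Lot E ($168), Okafor→Lot B ($175), Delgado→Lot C ($148), Lindqvist→Lot G ($170); total welfare W = $716.
Okafor receives Lot B at value $175, so the others get W − 175 = $541.
Without Okafor: best allocation of the remaining 4 bidders over all 5 lots is Bakr→Lot D ($55), Farahani→Lot E ($168), Delgado→Lot B ($152), Lindqvist→Lot G ($170), total $545.
VCG payment = (others' best without Okafor) − (others' welfare with Okafor) = 545 − 541 = $4.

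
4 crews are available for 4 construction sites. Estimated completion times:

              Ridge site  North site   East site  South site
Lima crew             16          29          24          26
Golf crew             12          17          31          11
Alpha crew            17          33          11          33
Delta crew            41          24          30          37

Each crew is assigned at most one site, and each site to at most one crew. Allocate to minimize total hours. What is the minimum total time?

This is a one-to-one assignment (minimum-cost bipartite matching).
Optimal: Lima crew→Ridge site (16 hours), Golf crew→South site (11 hours), Alpha crew→East site (11 hours), Delta crew→North site (24 hours) — total 16+11+11+24 = 62 hours.
Column-greedy (each site in turn goes to its cheapest remaining crew) gives 73 hours, worse by 11.
Swapping Golf crew↔Delta crew (Golf crew→North site 17 hours, Delta crew→South site 37 hours) adds 19.
Every other assignment is strictly worse.

Minimum total: 62 hours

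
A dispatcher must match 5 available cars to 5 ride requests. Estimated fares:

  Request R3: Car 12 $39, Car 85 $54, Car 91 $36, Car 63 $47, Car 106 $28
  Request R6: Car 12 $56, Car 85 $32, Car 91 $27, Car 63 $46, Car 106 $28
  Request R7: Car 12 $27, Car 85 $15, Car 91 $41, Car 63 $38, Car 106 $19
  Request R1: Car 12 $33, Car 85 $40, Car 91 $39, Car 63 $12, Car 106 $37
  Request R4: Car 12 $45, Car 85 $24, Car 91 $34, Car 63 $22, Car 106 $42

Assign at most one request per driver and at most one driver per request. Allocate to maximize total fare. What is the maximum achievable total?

This is the linear assignment problem.
Optimal: Car 12→Request R6 ($56), Car 85→Request R3 ($54), Car 91→Request R1 ($39), Car 63→Request R7 ($38), Car 106→Request R4 ($42) — total 56+54+39+38+42 = $229.
Max-entry greedy (repeatedly take the single best remaining cell) gives $205, worse by 24.

Maximum total: $229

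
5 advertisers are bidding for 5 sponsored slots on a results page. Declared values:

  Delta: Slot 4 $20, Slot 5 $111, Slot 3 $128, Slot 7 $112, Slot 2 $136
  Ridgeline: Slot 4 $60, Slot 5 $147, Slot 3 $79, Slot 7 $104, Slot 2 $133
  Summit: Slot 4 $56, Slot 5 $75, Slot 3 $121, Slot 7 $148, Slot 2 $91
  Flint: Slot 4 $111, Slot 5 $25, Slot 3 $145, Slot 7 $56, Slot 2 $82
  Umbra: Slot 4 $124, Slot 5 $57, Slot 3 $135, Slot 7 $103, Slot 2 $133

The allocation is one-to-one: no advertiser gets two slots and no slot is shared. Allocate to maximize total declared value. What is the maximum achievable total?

Treat this as an assignment problem: match each advertiser to one slot.
Optimal: Delta→Slot 2 ($136), Ridgeline→Slot 5 ($147), Summit→Slot 7 ($148), Flint→Slot 3 ($145), Umbra→Slot 4 ($124) — total 136+147+148+145+124 = $700.
Next-best assignment: Delta→Slot 2, Ridgeline→Slot 5, Summit→Slot 7, Flint→Slot 4, Umbra→Slot 3 = $677.
Swapping Ridgeline↔Umbra (Ridgeline→Slot 4 $60, Umbra→Slot 5 $57) loses 154.

Max total: $700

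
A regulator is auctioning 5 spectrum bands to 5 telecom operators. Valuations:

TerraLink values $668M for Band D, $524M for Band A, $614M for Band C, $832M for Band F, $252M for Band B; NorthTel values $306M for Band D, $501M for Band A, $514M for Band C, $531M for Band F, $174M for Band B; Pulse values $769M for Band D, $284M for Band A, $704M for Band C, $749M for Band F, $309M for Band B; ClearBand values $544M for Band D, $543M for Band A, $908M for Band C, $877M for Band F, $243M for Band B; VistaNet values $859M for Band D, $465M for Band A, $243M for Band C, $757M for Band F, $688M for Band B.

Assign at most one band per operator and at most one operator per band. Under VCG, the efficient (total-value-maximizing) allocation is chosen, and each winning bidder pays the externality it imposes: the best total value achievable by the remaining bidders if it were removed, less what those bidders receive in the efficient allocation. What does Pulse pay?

Efficient allocation: TerraLink→Band F ($832M), NorthTel→Band A ($501M), Pulse→Band D ($769M), ClearBand→Band C ($908M), VistaNet→Band B ($688M); total welfare W = $3698M.
Pulse receives Band D at value $769M, so the others get W − 769 = $2929M.
Without Pulse: best allocation of the remaining 4 bidders over all 5 bands is TerraLink→Band F ($832M), NorthTel→Band A ($501M), ClearBand→Band C ($908M), VistaNet→Band D ($859M), total $3100M.
VCG payment = (others' best without Pulse) − (others' welfare with Pulse) = 3100 − 2929 = $171M.

Pulse pays $171M.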